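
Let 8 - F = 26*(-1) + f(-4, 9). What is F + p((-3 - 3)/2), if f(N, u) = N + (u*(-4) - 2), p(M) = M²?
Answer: 85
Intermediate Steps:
f(N, u) = -2 + N - 4*u (f(N, u) = N + (-4*u - 2) = N + (-2 - 4*u) = -2 + N - 4*u)
F = 76 (F = 8 - (26*(-1) + (-2 - 4 - 4*9)) = 8 - (-26 + (-2 - 4 - 36)) = 8 - (-26 - 42) = 8 - 1*(-68) = 8 + 68 = 76)
F + p((-3 - 3)/2) = 76 + ((-3 - 3)/2)² = 76 + (-6*½)² = 76 + (-3)² = 76 + 9 = 85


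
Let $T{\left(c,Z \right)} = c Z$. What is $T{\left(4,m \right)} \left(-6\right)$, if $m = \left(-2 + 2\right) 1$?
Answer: $0$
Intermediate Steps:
$m = 0$ ($m = 0 \cdot 1 = 0$)
$T{\left(c,Z \right)} = Z c$
$T{\left(4,m \right)} \left(-6\right) = 0 \cdot 4 \left(-6\right) = 0 \left(-6\right) = 0$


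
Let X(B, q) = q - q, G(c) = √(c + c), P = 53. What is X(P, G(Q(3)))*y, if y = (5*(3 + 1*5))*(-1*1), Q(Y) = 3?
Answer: 0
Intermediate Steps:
G(c) = √2*√c (G(c) = √(2*c) = √2*√c)
X(B, q) = 0
y = -40 (y = (5*(3 + 5))*(-1) = (5*8)*(-1) = 40*(-1) = -40)
X(P, G(Q(3)))*y = 0*(-40) = 0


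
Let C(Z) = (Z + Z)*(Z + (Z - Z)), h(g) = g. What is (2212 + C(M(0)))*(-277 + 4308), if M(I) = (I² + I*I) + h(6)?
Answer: 9206804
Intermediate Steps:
M(I) = 6 + 2*I² (M(I) = (I² + I*I) + 6 = (I² + I²) + 6 = 2*I² + 6 = 6 + 2*I²)
C(Z) = 2*Z² (C(Z) = (2*Z)*(Z + 0) = (2*Z)*Z = 2*Z²)
(2212 + C(M(0)))*(-277 + 4308) = (2212 + 2*(6 + 2*0²)²)*(-277 + 4308) = (2212 + 2*(6 + 2*0)²)*4031 = (2212 + 2*(6 + 0)²)*4031 = (2212 + 2*6²)*4031 = (2212 + 2*36)*4031 = (2212 + 72)*4031 = 2284*4031 = 9206804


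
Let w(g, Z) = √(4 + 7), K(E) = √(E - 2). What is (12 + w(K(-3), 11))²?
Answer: (12 + √11)² ≈ 234.60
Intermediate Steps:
K(E) = √(-2 + E)
w(g, Z) = √11
(12 + w(K(-3), 11))² = (12 + √11)²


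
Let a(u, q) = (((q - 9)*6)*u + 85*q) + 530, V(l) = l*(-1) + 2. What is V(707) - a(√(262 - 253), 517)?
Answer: -54324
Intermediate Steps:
V(l) = 2 - l (V(l) = -l + 2 = 2 - l)
a(u, q) = 530 + 85*q + u*(-54 + 6*q) (a(u, q) = (((-9 + q)*6)*u + 85*q) + 530 = ((-54 + 6*q)*u + 85*q) + 530 = (u*(-54 + 6*q) + 85*q) + 530 = (85*q + u*(-54 + 6*q)) + 530 = 530 + 85*q + u*(-54 + 6*q))
V(707) - a(√(262 - 253), 517) = (2 - 1*707) - (530 - 54*√(262 - 253) + 85*517 + 6*517*√(262 - 253)) = (2 - 707) - (530 - 54*√9 + 43945 + 6*517*√9) = -705 - (530 - 54*3 + 43945 + 6*517*3) = -705 - (530 - 162 + 43945 + 9306) = -705 - 1*53619 = -705 - 53619 = -54324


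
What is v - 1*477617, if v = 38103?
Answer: -439514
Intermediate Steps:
v - 1*477617 = 38103 - 1*477617 = 38103 - 477617 = -439514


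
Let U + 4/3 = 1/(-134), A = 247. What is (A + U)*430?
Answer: 21232325/201 ≈ 1.0563e+5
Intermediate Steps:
U = -539/402 (U = -4/3 + 1/(-134) = -4/3 - 1/134 = -539/402 ≈ -1.3408)
(A + U)*430 = (247 - 539/402)*430 = (98755/402)*430 = 21232325/201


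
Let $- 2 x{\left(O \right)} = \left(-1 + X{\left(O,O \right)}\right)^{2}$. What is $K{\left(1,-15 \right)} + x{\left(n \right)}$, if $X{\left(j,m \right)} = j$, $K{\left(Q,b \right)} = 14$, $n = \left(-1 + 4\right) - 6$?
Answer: $6$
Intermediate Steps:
$n = -3$ ($n = 3 - 6 = -3$)
$x{\left(O \right)} = - \frac{\left(-1 + O\right)^{2}}{2}$
$K{\left(1,-15 \right)} + x{\left(n \right)} = 14 - \frac{\left(-1 - 3\right)^{2}}{2} = 14 - \frac{\left(-4\right)^{2}}{2} = 14 - 8 = 6$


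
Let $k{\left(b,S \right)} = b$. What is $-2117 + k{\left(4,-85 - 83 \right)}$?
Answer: $-2113$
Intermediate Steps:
$-2117 + k{\left(4,-85 - 83 \right)} = -2117 + 4 = -2113$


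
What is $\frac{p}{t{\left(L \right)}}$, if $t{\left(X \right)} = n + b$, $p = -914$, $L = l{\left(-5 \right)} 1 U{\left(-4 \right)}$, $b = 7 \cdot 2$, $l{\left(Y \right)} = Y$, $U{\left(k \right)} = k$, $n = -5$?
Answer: $- \frac{914}{9} \approx -101.56$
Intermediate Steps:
$b = 14$
$L = 20$ ($L = \left(-5\right) 1 \left(-4\right) = \left(-5\right) \left(-4\right) = 20$)
$t{\left(X \right)} = 9$ ($t{\left(X \right)} = -5 + 14 = 9$)
$\frac{p}{t{\left(L \right)}} = - \frac{914}{9}$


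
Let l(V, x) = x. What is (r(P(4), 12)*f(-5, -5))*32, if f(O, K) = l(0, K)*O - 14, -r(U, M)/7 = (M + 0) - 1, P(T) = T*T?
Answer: -27104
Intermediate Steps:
P(T) = T²
r(U, M) = 7 - 7*M (r(U, M) = -7*((M + 0) - 1) = -7*(M - 1) = -7*(-1 + M) = 7 - 7*M)
f(O, K) = -14 + K*O (f(O, K) = K*O - 14 = -14 + K*O)
(r(P(4), 12)*f(-5, -5))*32 = ((7 - 7*12)*(-14 - 5*(-5)))*32 = ((7 - 84)*(-14 + 25))*32 = -77*11*32 = -847*32 = -27104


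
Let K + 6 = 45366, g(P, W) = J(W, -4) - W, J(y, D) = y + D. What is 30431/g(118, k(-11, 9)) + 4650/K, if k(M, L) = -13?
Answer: -11502763/1512 ≈ -7607.6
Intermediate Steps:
J(y, D) = D + y
g(P, W) = -4 (g(P, W) = (-4 + W) - W = -4)
K = 45360 (K = -6 + 45366 = 45360)
30431/g(118, k(-11, 9)) + 4650/K = 30431/(-4) + 4650/45360 = 30431*(-¼) + 4650*(1/45360) = -30431/4 + 155/1512 = -11502763/1512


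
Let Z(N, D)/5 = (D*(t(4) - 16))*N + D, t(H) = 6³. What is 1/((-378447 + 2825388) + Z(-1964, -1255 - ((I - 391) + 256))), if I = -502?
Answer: 1/1216195851 ≈ 8.2224e-10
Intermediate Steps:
t(H) = 216
Z(N, D) = 5*D + 1000*D*N (Z(N, D) = 5*((D*(216 - 16))*N + D) = 5*((D*200)*N + D) = 5*((200*D)*N + D) = 5*(200*D*N + D) = 5*(D + 200*D*N) = 5*D + 1000*D*N)
1/((-378447 + 2825388) + Z(-1964, -1255 - ((I - 391) + 256))) = 1/((-378447 + 2825388) + 5*(-1255 - ((-502 - 391) + 256))*(1 + 200*(-1964))) = 1/(2446941 + 5*(-1255 - (-893 + 256))*(1 - 392800)) = 1/(2446941 + 5*(-1255 - 1*(-637))*(-392799)) = 1/(2446941 + 5*(-1255 + 637)*(-392799)) = 1/(2446941 + 5*(-618)*(-392799)) = 1/(2446941 + 1213748910) = 1/1216195851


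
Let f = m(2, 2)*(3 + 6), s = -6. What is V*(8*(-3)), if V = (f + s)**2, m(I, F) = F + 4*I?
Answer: -169344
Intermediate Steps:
f = 90 (f = (2 + 4*2)*(3 + 6) = (2 + 8)*9 = 10*9 = 90)
V = 7056 (V = (90 - 6)**2 = 84**2 = 7056)
V*(8*(-3)) = 7056*(8*(-3)) = 7056*(-24) = -169344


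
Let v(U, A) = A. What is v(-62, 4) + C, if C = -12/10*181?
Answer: -1066/5 ≈ -213.20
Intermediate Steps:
C = -1086/5 (C = -12*⅒*181 = -6/5*181 = -1086/5 ≈ -217.20)
v(-62, 4) + C = 4 - 1086/5 = -1066/5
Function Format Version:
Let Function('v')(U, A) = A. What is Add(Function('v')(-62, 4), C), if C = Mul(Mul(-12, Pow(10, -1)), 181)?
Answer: Rational(-1066, 5) ≈ -213.20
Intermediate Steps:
C = Rational(-1086, 5) (C = Mul(Mul(-12, Rational(1, 10)), 181) = Mul(Rational(-6, 5), 181) = Rational(-1086, 5) ≈ -217.20)
Add(Function('v')(-62, 4), C) = Add(4, Rational(-1086, 5)) = Rational(-1066, 5)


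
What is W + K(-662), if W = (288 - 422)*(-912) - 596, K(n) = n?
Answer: 120950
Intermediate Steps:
W = 121612 (W = -134*(-912) - 596 = 122208 - 596 = 121612)
W + K(-662) = 121612 - 662 = 120950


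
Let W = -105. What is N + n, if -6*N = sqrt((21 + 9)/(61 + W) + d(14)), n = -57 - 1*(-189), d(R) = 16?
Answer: 132 - sqrt(7414)/132 ≈ 131.35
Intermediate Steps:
n = 132 (n = -57 + 189 = 132)
N = -sqrt(7414)/132 (N = -sqrt((21 + 9)/(61 - 105) + 16)/6 = -sqrt(30/(-44) + 16)/6 = -sqrt(30*(-1/44) + 16)/6 = -sqrt(-15/22 + 16)/6 = -sqrt(7414)/132 ≈ -0.65231)
N + n = -sqrt(7414)/132 + 132 = 132 - sqrt(7414)/132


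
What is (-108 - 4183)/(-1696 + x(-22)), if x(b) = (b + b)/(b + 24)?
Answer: 4291/1718 ≈ 2.4977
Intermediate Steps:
x(b) = 2*b/(24 + b) (x(b) = (2*b)/(24 + b) = 2*b/(24 + b))
(-108 - 4183)/(-1696 + x(-22)) = (-108 - 4183)/(-1696 + 2*(-22)/(24 - 22)) = -4291/(-1696 + 2*(-22)/2) = -4291/(-1696 + 2*(-22)*(½)) = -4291/(-1696 - 22) = -4291/(-1718) = -4291*(-1/1718) = 4291/1718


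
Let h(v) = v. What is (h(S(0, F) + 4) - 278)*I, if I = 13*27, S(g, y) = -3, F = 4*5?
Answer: -97227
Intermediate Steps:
F = 20
I = 351
(h(S(0, F) + 4) - 278)*I = ((-3 + 4) - 278)*351 = (1 - 278)*351 = -277*351 = -97227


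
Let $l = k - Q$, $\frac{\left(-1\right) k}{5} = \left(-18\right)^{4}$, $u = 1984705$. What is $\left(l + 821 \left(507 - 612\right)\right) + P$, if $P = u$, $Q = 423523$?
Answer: $950097$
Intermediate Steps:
$k = -524880$ ($k = - 5 \left(-18\right)^{4} = \left(-5\right) 104976 = -524880$)
$P = 1984705$
$l = -948403$ ($l = -524880 - 423523 = -948403$)
$\left(l + 821 \left(507 - 612\right)\right) + P = \left(-948403 + 821 \left(507 - 612\right)\right) + 1984705 = \left(-948403 + 821 \left(-105\right)\right) + 1984705 = \left(-948403 - 86205\right) + 1984705 = -1034608 + 1984705 = 950097$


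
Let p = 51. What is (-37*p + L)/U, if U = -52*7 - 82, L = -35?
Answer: 961/223 ≈ 4.3094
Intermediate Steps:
U = -446 (U = -364 - 82 = -446)
(-37*p + L)/U = (-37*51 - 35)/(-446) = (-1887 - 35)*(-1/446) = -1922*(-1/446) = 961/223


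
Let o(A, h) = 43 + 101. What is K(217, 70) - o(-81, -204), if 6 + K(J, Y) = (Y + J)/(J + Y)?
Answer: -149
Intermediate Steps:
K(J, Y) = -5 (K(J, Y) = -6 + (Y + J)/(J + Y) = -6 + (J + Y)/(J + Y) = -6 + 1 = -5)
o(A, h) = 144
K(217, 70) - o(-81, -204) = -5 - 1*144 = -5 - 144 = -149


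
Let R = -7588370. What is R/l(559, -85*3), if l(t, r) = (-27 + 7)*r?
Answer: -758837/510 ≈ -1487.9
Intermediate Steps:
l(t, r) = -20*r
R/l(559, -85*3) = -7588370/((-(-1700)*3)) = -7588370/((-20*(-255))) = -7588370/5100 = -7588370*1/5100 = -758837/510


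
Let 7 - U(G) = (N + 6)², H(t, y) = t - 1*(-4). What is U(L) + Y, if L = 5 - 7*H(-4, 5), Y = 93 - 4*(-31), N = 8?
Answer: 28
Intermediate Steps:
H(t, y) = 4 + t (H(t, y) = t + 4 = 4 + t)
Y = 217 (Y = 93 + 124 = 217)
L = 5 (L = 5 - 7*(4 - 4) = 5 - 7*0 = 5 + 0 = 5)
U(G) = -189 (U(G) = 7 - (8 + 6)² = 7 - 1*14² = 7 - 1*196 = 7 - 196 = -189)
U(L) + Y = -189 + 217 = 28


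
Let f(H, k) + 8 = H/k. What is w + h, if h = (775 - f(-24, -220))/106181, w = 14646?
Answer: 85532023989/5839955 ≈ 14646.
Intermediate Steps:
f(H, k) = -8 + H/k
h = 43059/5839955 (h = (775 - (-8 - 24/(-220)))/106181 = (775 - (-8 - 24*(-1/220)))*(1/106181) = (775 - (-8 + 6/55))*(1/106181) = (775 - 1*(-434/55))*(1/106181) = (775 + 434/55)*(1/106181) = (43059/55)*(1/106181) = 43059/5839955 ≈ 0.0073732)
w + h = 14646 + 43059/5839955 = 85532023989/5839955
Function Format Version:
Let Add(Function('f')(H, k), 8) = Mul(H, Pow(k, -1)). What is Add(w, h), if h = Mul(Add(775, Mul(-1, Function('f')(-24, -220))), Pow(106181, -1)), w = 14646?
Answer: Rational(85532023989, 5839955) ≈ 14646.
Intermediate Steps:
Function('f')(H, k) = Add(-8, Mul(H, Pow(k, -1)))
h = Rational(43059, 5839955) (h = Mul(Add(775, Mul(-1, Add(-8, Mul(-24, Pow(-220, -1))))), Pow(106181, -1)) = Mul(Add(775, Mul(-1, Add(-8, Mul(-24, Rational(-1, 220))))), Rational(1, 106181)) = Mul(Add(775, Mul(-1, Add(-8, Rational(6, 55)))), Rational(1, 106181)) = Mul(Add(775, Mul(-1, Rational(-434, 55))), Rational(1, 106181)) = Mul(Add(775, Rational(434, 55)), Rational(1, 106181)) = Mul(Rational(43059, 55), Rational(1, 106181)) = Rational(43059, 5839955) ≈ 0.0073732)
Add(w, h) = Add(14646, Rational(43059, 5839955)) = Rational(85532023989, 5839955)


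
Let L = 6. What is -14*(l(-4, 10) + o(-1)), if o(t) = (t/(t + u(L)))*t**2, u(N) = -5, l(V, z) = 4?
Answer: -175/3 ≈ -58.333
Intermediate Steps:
o(t) = t**3/(-5 + t) (o(t) = (t/(t - 5))*t**2 = (t/(-5 + t))*t**2 = t**3/(-5 + t))
-14*(l(-4, 10) + o(-1)) = -14*(4 + (-1)**3/(-5 - 1)) = -14*(4 - 1/(-6)) = -14*(4 - 1*(-1/6)) = -14*(4 + 1/6) = -14*25/6 = -175/3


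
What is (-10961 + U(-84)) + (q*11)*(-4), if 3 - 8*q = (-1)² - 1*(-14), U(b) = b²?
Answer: -3839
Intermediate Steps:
q = -3/2 (q = 3/8 - ((-1)² - 1*(-14))/8 = 3/8 - (1 + 14)/8 = 3/8 - ⅛*15 = 3/8 - 15/8 = -3/2 ≈ -1.5000)
(-10961 + U(-84)) + (q*11)*(-4) = (-10961 + (-84)²) - 3/2*11*(-4) = (-10961 + 7056) - 33/2*(-4) = -3905 + 66 = -3839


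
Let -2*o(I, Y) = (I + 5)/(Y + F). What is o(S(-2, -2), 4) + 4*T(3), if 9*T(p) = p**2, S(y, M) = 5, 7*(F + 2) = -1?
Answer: 17/13 ≈ 1.3077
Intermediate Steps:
F = -15/7 (F = -2 + (1/7)*(-1) = -2 - 1/7 = -15/7 ≈ -2.1429)
o(I, Y) = -(5 + I)/(2*(-15/7 + Y)) (o(I, Y) = -(I + 5)/(2*(Y - 15/7)) = -(5 + I)/(2*(-15/7 + Y)))
T(p) = p**2/9
o(S(-2, -2), 4) + 4*T(3) = 7*(-5 - 1*5)/(2*(-15 + 7*4)) + 4*((1/9)*3**2) = 7*(-5 - 5)/(2*(-15 + 28)) + 4*((1/9)*9) = (7/2)*(-10)/13 + 4*1 = (7/2)*(1/13)*(-10) + 4 = -35/13 + 4 = 17/13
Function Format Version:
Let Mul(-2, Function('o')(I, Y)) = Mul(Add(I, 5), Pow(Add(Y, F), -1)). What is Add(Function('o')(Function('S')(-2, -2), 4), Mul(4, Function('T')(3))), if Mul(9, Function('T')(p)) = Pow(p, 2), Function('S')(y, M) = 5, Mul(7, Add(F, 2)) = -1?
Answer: Rational(17, 13) ≈ 1.3077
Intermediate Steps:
F = Rational(-15, 7) (F = Add(-2, Mul(Rational(1, 7), -1)) = Add(-2, Rational(-1, 7)) = Rational(-15, 7) ≈ -2.1429)
Function('o')(I, Y) = Mul(Rational(-1, 2), Pow(Add(Rational(-15, 7), Y), -1), Add(5, I)) (Function('o')(I, Y) = Mul(Rational(-1, 2), Mul(Add(I, 5), Pow(Add(Y, Rational(-15, 7)), -1))) = Mul(Rational(-1, 2), Mul(Add(5, I), Pow(Add(Rational(-15, 7), Y), -1))) = Mul(Rational(-1, 2), Mul(Pow(Add(Rational(-15, 7), Y), -1), Add(5, I))) = Mul(Rational(-1, 2), Pow(Add(Rational(-15, 7), Y), -1), Add(5, I)))
Function('T')(p) = Mul(Rational(1, 9), Pow(p, 2))
Add(Function('o')(Function('S')(-2, -2), 4), Mul(4, Function('T')(3))) = Add(Mul(Rational(7, 2), Pow(Add(-15, Mul(7, 4)), -1), Add(-5, Mul(-1, 5))), Mul(4, Mul(Rational(1, 9), Pow(3, 2)))) = Add(Mul(Rational(7, 2), Pow(Add(-15, 28), -1), Add(-5, -5)), Mul(4, Mul(Rational(1, 9), 9))) = Add(Mul(Rational(7, 2), Pow(13, -1), -10), Mul(4, 1)) = Add(Mul(Rational(7, 2), Rational(1, 13), -10), 4) = Add(Rational(-35, 13), 4) = Rational(17, 13)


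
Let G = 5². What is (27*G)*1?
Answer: 675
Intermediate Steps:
G = 25
(27*G)*1 = (27*25)*1 = 675*1 = 675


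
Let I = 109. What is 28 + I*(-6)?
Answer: -626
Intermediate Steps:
28 + I*(-6) = 28 + 109*(-6) = 28 - 654 = -626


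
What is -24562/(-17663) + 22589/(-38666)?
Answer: 550724785/682957558 ≈ 0.80638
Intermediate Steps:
-24562/(-17663) + 22589/(-38666) = -24562*(-1/17663) + 22589*(-1/38666) = 24562/17663 - 22589/38666 = 550724785/682957558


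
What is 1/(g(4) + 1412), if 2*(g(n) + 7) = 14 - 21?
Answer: 2/2803 ≈ 0.00071352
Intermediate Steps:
g(n) = -21/2 (g(n) = -7 + (14 - 21)/2 = -7 + (½)*(-7) = -7 - 7/2 = -21/2)
1/(g(4) + 1412) = 1/(-21/2 + 1412) = 1/(2803/2) = 2/2803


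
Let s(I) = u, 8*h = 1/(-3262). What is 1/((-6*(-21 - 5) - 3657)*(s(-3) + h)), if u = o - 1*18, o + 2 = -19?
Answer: 26096/3563125245 ≈ 7.3239e-6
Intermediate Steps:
o = -21 (o = -2 - 19 = -21)
h = -1/26096 (h = (⅛)/(-3262) = (⅛)*(-1/3262) = -1/26096 ≈ -3.8320e-5)
u = -39 (u = -21 - 1*18 = -21 - 18 = -39)
s(I) = -39
1/((-6*(-21 - 5) - 3657)*(s(-3) + h)) = 1/((-6*(-21 - 5) - 3657)*(-39 - 1/26096)) = 1/((-6*(-26) - 3657)*(-1017745/26096)) = 1/((156 - 3657)*(-1017745/26096)) = 1/(-3501*(-1017745/26096)) = 1/(3563125245/26096) = 26096/3563125245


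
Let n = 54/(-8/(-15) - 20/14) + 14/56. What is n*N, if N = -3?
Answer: 33879/188 ≈ 180.21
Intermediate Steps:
n = -11293/188 (n = 54/(-8*(-1/15) - 20*1/14) + 14*(1/56) = 54/(8/15 - 10/7) + ¼ = 54/(-94/105) + ¼ = 54*(-105/94) + ¼ = -2835/47 + ¼ = -11293/188 ≈ -60.069)
n*N = -11293/188*(-3) = 33879/188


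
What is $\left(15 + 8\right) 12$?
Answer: $276$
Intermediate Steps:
$\left(15 + 8\right) 12 = 23 \cdot 12 = 276$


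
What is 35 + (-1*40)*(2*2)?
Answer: -125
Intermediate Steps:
35 + (-1*40)*(2*2) = 35 - 40*4 = 35 - 160 = -125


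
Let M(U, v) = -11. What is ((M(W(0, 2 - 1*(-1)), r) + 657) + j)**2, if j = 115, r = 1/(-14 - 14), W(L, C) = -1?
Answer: 579121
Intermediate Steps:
r = -1/28 (r = 1/(-28) = -1/28 ≈ -0.035714)
((M(W(0, 2 - 1*(-1)), r) + 657) + j)**2 = ((-11 + 657) + 115)**2 = (646 + 115)**2 = 761**2 = 579121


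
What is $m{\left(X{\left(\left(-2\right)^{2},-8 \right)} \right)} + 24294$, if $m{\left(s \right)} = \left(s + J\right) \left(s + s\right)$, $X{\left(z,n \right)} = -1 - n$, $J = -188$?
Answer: $21760$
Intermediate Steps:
$m{\left(s \right)} = 2 s \left(-188 + s\right)$ ($m{\left(s \right)} = \left(s - 188\right) \left(s + s\right) = \left(-188 + s\right) 2 s = 2 s \left(-188 + s\right)$)
$m{\left(X{\left(\left(-2\right)^{2},-8 \right)} \right)} + 24294 = 2 \left(-1 - -8\right) \left(-188 - -7\right) + 24294 = 2 \left(-1 + 8\right) \left(-188 + \left(-1 + 8\right)\right) + 24294 = 2 \cdot 7 \left(-188 + 7\right) + 24294 = 2 \cdot 7 \left(-181\right) + 24294 = -2534 + 24294 = 21760$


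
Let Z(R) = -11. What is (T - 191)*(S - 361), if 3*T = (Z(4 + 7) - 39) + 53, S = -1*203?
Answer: 107160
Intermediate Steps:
S = -203
T = 1 (T = ((-11 - 39) + 53)/3 = (-50 + 53)/3 = (1/3)*3 = 1)
(T - 191)*(S - 361) = (1 - 191)*(-203 - 361) = -190*(-564) = 107160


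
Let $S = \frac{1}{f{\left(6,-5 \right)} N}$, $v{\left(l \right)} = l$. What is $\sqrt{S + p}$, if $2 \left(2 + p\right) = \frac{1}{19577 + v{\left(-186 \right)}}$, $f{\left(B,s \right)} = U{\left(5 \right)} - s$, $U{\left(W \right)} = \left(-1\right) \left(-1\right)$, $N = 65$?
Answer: $\frac{i \sqrt{28558597767765}}{3781245} \approx 1.4133 i$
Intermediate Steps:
$U{\left(W \right)} = 1$
$f{\left(B,s \right)} = 1 - s$
$S = \frac{1}{390}$ ($S = \frac{1}{\left(1 - -5\right) 65} = \frac{1}{\left(1 + 5\right) 65} = \frac{1}{6 \cdot 65} = \frac{1}{390} \approx 0.0025641$)
$p = - \frac{77563}{38782}$ ($p = -2 + \frac{1}{2 \left(19577 - 186\right)} = -2 + \frac{1}{2 \cdot 19391} = -2 + \frac{1}{2} \cdot \frac{1}{19391} = -2 + \frac{1}{38782} = - \frac{77563}{38782} \approx -2.0$)
$\sqrt{S + p} = \sqrt{\frac{1}{390} - \frac{77563}{38782}} = \sqrt{- \frac{7552697}{3781245}} = \frac{i \sqrt{28558597767765}}{3781245}$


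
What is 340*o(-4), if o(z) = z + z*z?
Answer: 4080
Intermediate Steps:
o(z) = z + z**2
340*o(-4) = 340*(-4*(1 - 4)) = 340*(-4*(-3)) = 340*12 = 4080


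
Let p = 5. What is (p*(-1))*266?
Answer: -1330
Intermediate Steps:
(p*(-1))*266 = (5*(-1))*266 = -5*266 = -1330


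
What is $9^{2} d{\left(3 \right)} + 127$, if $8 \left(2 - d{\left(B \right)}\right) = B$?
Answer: $\frac{2069}{8} \approx 258.63$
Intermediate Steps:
$d{\left(B \right)} = 2 - \frac{B}{8}$
$9^{2} d{\left(3 \right)} + 127 = 9^{2} \left(2 - \frac{3}{8}\right) + 127 = 81 \left(2 - \frac{3}{8}\right) + 127 = 81 \cdot \frac{13}{8} + 127 = \frac{1053}{8} + 127 = \frac{2069}{8}$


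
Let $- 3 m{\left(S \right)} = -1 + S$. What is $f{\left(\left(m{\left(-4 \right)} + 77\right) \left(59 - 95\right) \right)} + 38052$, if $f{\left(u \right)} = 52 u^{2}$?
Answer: $417089700$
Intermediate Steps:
$m{\left(S \right)} = \frac{1}{3} - \frac{S}{3}$ ($m{\left(S \right)} = - \frac{-1 + S}{3} = \frac{1}{3} - \frac{S}{3}$)
$f{\left(\left(m{\left(-4 \right)} + 77\right) \left(59 - 95\right) \right)} + 38052 = 52 \left(\left(\left(\frac{1}{3} - - \frac{4}{3}\right) + 77\right) \left(59 - 95\right)\right)^{2} + 38052 = 52 \left(\left(\left(\frac{1}{3} + \frac{4}{3}\right) + 77\right) \left(-36\right)\right)^{2} + 38052 = 52 \left(\left(\frac{5}{3} + 77\right) \left(-36\right)\right)^{2} + 38052 = 52 \left(\frac{236}{3} \left(-36\right)\right)^{2} + 38052 = 52 \left(-2832\right)^{2} + 38052 = 52 \cdot 8020224 + 38052 = 417051648 + 38052 = 417089700$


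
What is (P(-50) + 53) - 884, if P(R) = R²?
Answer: 1669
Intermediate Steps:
(P(-50) + 53) - 884 = ((-50)² + 53) - 884 = (2500 + 53) - 884 = 2553 - 884 = 1669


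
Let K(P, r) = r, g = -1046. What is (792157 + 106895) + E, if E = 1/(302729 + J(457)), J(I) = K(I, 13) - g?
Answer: 273121208977/303788 ≈ 8.9905e+5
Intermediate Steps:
J(I) = 1059 (J(I) = 13 - 1*(-1046) = 13 + 1046 = 1059)
E = 1/303788 (E = 1/(302729 + 1059) = 1/303788 ≈ 3.2918e-6)
(792157 + 106895) + E = (792157 + 106895) + 1/303788 = 899052 + 1/303788 = 273121208977/303788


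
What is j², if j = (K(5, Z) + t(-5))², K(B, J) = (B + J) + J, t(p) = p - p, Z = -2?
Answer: 1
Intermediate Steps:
t(p) = 0
K(B, J) = B + 2*J
j = 1 (j = ((5 + 2*(-2)) + 0)² = ((5 - 4) + 0)² = (1 + 0)² = 1² = 1)
j² = 1² = 1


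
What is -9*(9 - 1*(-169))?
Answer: -1602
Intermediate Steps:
-9*(9 - 1*(-169)) = -9*(9 + 169) = -9*178 = -1602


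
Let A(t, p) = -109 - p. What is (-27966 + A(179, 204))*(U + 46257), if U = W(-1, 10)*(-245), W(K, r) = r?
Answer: -1238818153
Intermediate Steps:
U = -2450 (U = 10*(-245) = -2450)
(-27966 + A(179, 204))*(U + 46257) = (-27966 + (-109 - 1*204))*(-2450 + 46257) = (-27966 + (-109 - 204))*43807 = (-27966 - 313)*43807 = -28279*43807 = -1238818153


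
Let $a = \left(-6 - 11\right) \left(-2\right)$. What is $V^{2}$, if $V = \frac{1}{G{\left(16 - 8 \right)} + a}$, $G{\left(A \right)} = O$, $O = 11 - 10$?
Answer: $\frac{1}{1225} \approx 0.00081633$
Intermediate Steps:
$a = 34$ ($a = \left(-17\right) \left(-2\right) = 34$)
$O = 1$
$G{\left(A \right)} = 1$
$V = \frac{1}{35}$ ($V = \frac{1}{1 + 34} = \frac{1}{35} \approx 0.028571$)
$V^{2} = \left(\frac{1}{35}\right)^{2} = \frac{1}{1225}$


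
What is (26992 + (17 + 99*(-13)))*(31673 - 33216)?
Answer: -39689046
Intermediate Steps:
(26992 + (17 + 99*(-13)))*(31673 - 33216) = (26992 + (17 - 1287))*(-1543) = (26992 - 1270)*(-1543) = 25722*(-1543) = -39689046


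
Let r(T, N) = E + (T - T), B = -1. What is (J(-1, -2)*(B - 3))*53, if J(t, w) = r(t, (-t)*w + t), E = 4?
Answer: -848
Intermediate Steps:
r(T, N) = 4 (r(T, N) = 4 + (T - T) = 4 + 0 = 4)
J(t, w) = 4
(J(-1, -2)*(B - 3))*53 = (4*(-1 - 3))*53 = (4*(-4))*53 = -16*53 = -848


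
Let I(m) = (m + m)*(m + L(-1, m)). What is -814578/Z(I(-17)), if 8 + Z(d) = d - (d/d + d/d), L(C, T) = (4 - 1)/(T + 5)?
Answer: -1629156/1153 ≈ -1413.0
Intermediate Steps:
L(C, T) = 3/(5 + T)
I(m) = 2*m*(m + 3/(5 + m)) (I(m) = (m + m)*(m + 3/(5 + m)) = (2*m)*(m + 3/(5 + m)) = 2*m*(m + 3/(5 + m)))
Z(d) = -10 + d (Z(d) = -8 + (d - (d/d + d/d)) = -8 + (d - (1 + 1)) = -8 + (d - 1*2) = -8 + (d - 2) = -8 + (-2 + d) = -10 + d)
-814578/Z(I(-17)) = -814578/(-10 + 2*(-17)*(3 - 17*(5 - 17))/(5 - 17)) = -814578/(-10 + 2*(-17)*(3 - 17*(-12))/(-12)) = -814578/(-10 + 2*(-17)*(-1/12)*(3 + 204)) = -814578/(-10 + 2*(-17)*(-1/12)*207) = -814578/(-10 + 1173/2) = -814578/1153/2 = -814578*2/1153 = -1629156/1153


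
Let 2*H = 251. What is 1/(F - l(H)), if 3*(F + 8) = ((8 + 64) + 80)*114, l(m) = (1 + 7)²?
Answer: 1/5704 ≈ 0.00017532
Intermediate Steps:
H = 251/2 (H = (½)*251 = 251/2 ≈ 125.50)
l(m) = 64 (l(m) = 8² = 64)
F = 5768 (F = -8 + (((8 + 64) + 80)*114)/3 = -8 + ((72 + 80)*114)/3 = -8 + (152*114)/3 = -8 + (⅓)*17328 = -8 + 5776 = 5768)
1/(F - l(H)) = 1/(5768 - 1*64) = 1/(5768 - 64) = 1/5704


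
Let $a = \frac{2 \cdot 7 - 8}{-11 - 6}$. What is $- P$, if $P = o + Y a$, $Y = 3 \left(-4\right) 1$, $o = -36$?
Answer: $\frac{540}{17} \approx 31.765$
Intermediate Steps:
$Y = -12$ ($Y = \left(-12\right) 1 = -12$)
$a = - \frac{6}{17}$ ($a = \frac{14 - 8}{-17} = 6 \left(- \frac{1}{17}\right) = - \frac{6}{17} \approx -0.35294$)
$P = - \frac{540}{17}$ ($P = -36 - - \frac{72}{17} = -36 + \frac{72}{17} = - \frac{540}{17} \approx -31.765$)
$- P = \left(-1\right) \left(- \frac{540}{17}\right) = \frac{540}{17}$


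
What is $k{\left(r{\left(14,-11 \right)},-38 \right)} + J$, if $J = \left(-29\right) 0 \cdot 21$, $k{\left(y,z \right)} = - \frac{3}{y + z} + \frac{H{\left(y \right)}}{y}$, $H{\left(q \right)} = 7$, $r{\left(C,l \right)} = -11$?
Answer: $- \frac{310}{539} \approx -0.57514$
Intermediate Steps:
$k{\left(y,z \right)} = - \frac{3}{y + z} + \frac{7}{y}$
$J = 0$ ($J = 0 \cdot 21 = 0$)
$k{\left(r{\left(14,-11 \right)},-38 \right)} + J = \frac{4 \left(-11\right) + 7 \left(-38\right)}{\left(-11\right) \left(-11 - 38\right)} + 0 = - \frac{-44 - 266}{11 \left(-49\right)} + 0 = \left(- \frac{1}{11}\right) \left(- \frac{1}{49}\right) \left(-310\right) + 0 = - \frac{310}{539} + 0 = - \frac{310}{539}$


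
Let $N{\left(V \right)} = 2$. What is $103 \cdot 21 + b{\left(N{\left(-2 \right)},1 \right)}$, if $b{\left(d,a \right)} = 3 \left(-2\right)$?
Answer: $2157$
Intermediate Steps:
$b{\left(d,a \right)} = -6$
$103 \cdot 21 + b{\left(N{\left(-2 \right)},1 \right)} = 103 \cdot 21 - 6 = 2163 - 6 = 2157$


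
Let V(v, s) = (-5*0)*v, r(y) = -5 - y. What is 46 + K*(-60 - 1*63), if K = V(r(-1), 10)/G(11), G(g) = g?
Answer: 46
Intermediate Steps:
V(v, s) = 0 (V(v, s) = 0*v = 0)
K = 0 (K = 0/11 = 0*(1/11) = 0)
46 + K*(-60 - 1*63) = 46 + 0*(-60 - 1*63) = 46 + 0*(-60 - 63) = 46 + 0*(-123) = 46 + 0 = 46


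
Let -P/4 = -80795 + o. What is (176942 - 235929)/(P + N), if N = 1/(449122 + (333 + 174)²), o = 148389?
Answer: 41654908777/190931690295 ≈ 0.21817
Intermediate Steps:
P = -270376 (P = -4*(-80795 + 148389) = -4*67594 = -270376)
N = 1/706171 (N = 1/(449122 + 507²) = 1/(449122 + 257049) = 1/706171 ≈ 1.4161e-6)
(176942 - 235929)/(P + N) = (176942 - 235929)/(-270376 + 1/706171) = -58987/(-190931690295/706171) = -58987*(-706171/190931690295) = 41654908777/190931690295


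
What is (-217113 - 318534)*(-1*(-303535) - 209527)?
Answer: -50355103176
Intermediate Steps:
(-217113 - 318534)*(-1*(-303535) - 209527) = -535647*(303535 - 209527) = -535647*94008 = -50355103176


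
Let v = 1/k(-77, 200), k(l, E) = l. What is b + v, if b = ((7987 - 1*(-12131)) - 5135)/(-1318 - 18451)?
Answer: -1173460/1522213 ≈ -0.77089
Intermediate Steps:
v = -1/77 (v = 1/(-77) = -1/77 ≈ -0.012987)
b = -14983/19769 (b = ((7987 + 12131) - 5135)/(-19769) = (20118 - 5135)*(-1/19769) = 14983*(-1/19769) = -14983/19769 ≈ -0.75790)
b + v = -14983/19769 - 1/77 = -1173460/1522213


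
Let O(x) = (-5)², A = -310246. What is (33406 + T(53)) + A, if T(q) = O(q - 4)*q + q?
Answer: -275462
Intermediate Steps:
O(x) = 25
T(q) = 26*q (T(q) = 25*q + q = 26*q)
(33406 + T(53)) + A = (33406 + 26*53) - 310246 = (33406 + 1378) - 310246 = 34784 - 310246 = -275462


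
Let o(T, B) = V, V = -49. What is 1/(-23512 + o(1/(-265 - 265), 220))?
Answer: -1/23561 ≈ -4.2443e-5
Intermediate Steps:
o(T, B) = -49
1/(-23512 + o(1/(-265 - 265), 220)) = 1/(-23512 - 49) = 1/(-23561) = -1/23561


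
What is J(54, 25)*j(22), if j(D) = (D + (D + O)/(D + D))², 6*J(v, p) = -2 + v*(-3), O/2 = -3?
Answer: -1654104/121 ≈ -13670.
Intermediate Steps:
O = -6 (O = 2*(-3) = -6)
J(v, p) = -⅓ - v/2 (J(v, p) = (-2 + v*(-3))/6 = (-2 - 3*v)/6 = -⅓ - v/2)
j(D) = (D + (-6 + D)/(2*D))² (j(D) = (D + (D - 6)/(D + D))² = (D + (-6 + D)/((2*D)))² = (D + (-6 + D)*(1/(2*D)))² = (D + (-6 + D)/(2*D))²)
J(54, 25)*j(22) = (-⅓ - ½*54)*((¼)*(-6 + 22 + 2*22²)²/22²) = (-⅓ - 27)*((¼)*(1/484)*(-6 + 22 + 2*484)²) = -41*(-6 + 22 + 968)²/(6*484) = -41*984²/(6*484) = -41*968256/(6*484) = -82/3*60516/121 = -1654104/121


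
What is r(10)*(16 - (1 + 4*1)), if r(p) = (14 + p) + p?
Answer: 374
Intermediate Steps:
r(p) = 14 + 2*p
r(10)*(16 - (1 + 4*1)) = (14 + 2*10)*(16 - (1 + 4*1)) = (14 + 20)*(16 - (1 + 4)) = 34*(16 - 1*5) = 34*(16 - 5) = 34*11 = 374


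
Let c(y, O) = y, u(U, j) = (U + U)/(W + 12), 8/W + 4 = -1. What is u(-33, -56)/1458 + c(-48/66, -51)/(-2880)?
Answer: -5699/1389960 ≈ -0.0041001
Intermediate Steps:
W = -8/5 (W = 8/(-4 - 1) = 8/(-5) = 8*(-⅕) = -8/5 ≈ -1.6000)
u(U, j) = 5*U/26 (u(U, j) = (U + U)/(-8/5 + 12) = (2*U)/(52/5) = (2*U)*(5/52) = 5*U/26)
u(-33, -56)/1458 + c(-48/66, -51)/(-2880) = ((5/26)*(-33))/1458 - 48/66/(-2880) = -165/26*1/1458 - 48*1/66*(-1/2880) = -55/12636 - 8/11*(-1/2880) = -55/12636 + 1/3960 = -5699/1389960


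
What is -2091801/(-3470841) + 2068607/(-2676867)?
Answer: -175592546780/1032331081683 ≈ -0.17009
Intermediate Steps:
-2091801/(-3470841) + 2068607/(-2676867) = -2091801*(-1/3470841) + 2068607*(-1/2676867) = 697267/1156947 - 2068607/2676867 = -175592546780/1032331081683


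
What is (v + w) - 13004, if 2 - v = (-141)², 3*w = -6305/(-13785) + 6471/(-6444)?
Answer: -194735389195/5922036 ≈ -32883.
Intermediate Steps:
w = -1079407/5922036 (w = (-6305/(-13785) + 6471/(-6444))/3 = (-6305*(-1/13785) + 6471*(-1/6444))/3 = (1261/2757 - 719/716)/3 = (⅓)*(-1079407/1974012) = -1079407/5922036 ≈ -0.18227)
v = -19879 (v = 2 - 1*(-141)² = 2 - 1*19881 = 2 - 19881 = -19879)
(v + w) - 13004 = (-19879 - 1079407/5922036) - 13004 = -117725233051/5922036 - 13004 = -194735389195/5922036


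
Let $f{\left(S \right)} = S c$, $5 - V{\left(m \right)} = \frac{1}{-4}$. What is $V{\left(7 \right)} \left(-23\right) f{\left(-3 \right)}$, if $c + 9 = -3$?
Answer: $-4347$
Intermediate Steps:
$V{\left(m \right)} = \frac{21}{4}$ ($V{\left(m \right)} = 5 - \frac{1}{-4} = 5 - - \frac{1}{4} = 5 + \frac{1}{4} = \frac{21}{4}$)
$c = -12$ ($c = -9 - 3 = -12$)
$f{\left(S \right)} = - 12 S$ ($f{\left(S \right)} = S \left(-12\right) = - 12 S$)
$V{\left(7 \right)} \left(-23\right) f{\left(-3 \right)} = \frac{21}{4} \left(-23\right) \left(\left(-12\right) \left(-3\right)\right) = \left(- \frac{483}{4}\right) 36 = -4347$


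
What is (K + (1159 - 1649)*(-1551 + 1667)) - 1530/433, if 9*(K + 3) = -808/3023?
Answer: -669688384507/11780631 ≈ -56847.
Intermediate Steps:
K = -82429/27207 (K = -3 + (-808/3023)/9 = -3 + (-808*1/3023)/9 = -3 + (1/9)*(-808/3023) = -3 - 808/27207 = -82429/27207 ≈ -3.0297)
(K + (1159 - 1649)*(-1551 + 1667)) - 1530/433 = (-82429/27207 + (1159 - 1649)*(-1551 + 1667)) - 1530/433 = (-82429/27207 - 490*116) - 1530*1/433 = (-82429/27207 - 56840) - 1530/433 = -1546528309/27207 - 1530/433 = -669688384507/11780631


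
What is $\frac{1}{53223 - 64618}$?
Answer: $- \frac{1}{11395} \approx -8.7758 \cdot 10^{-5}$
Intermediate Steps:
$\frac{1}{53223 - 64618} = \frac{1}{-11395} = - \frac{1}{11395}$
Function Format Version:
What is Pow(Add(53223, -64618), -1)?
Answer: Rational(-1, 11395) ≈ -8.7758e-5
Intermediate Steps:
Pow(Add(53223, -64618), -1) = Pow(-11395, -1) = Rational(-1, 11395)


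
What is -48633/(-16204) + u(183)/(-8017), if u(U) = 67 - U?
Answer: 391770425/129907468 ≈ 3.0158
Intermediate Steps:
-48633/(-16204) + u(183)/(-8017) = -48633/(-16204) + (67 - 1*183)/(-8017) = -48633*(-1/16204) + (67 - 183)*(-1/8017) = 48633/16204 - 116*(-1/8017) = 48633/16204 + 116/8017 = 391770425/129907468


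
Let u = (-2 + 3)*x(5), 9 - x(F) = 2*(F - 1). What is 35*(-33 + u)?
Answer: -1120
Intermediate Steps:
x(F) = 11 - 2*F (x(F) = 9 - 2*(F - 1) = 9 - 2*(-1 + F) = 9 - (-2 + 2*F) = 9 + (2 - 2*F) = 11 - 2*F)
u = 1 (u = (-2 + 3)*(11 - 2*5) = 1*(11 - 10) = 1*1 = 1)
35*(-33 + u) = 35*(-33 + 1) = 35*(-32) = -1120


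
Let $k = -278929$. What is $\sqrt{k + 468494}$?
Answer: $\sqrt{189565} \approx 435.39$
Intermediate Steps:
$\sqrt{k + 468494} = \sqrt{-278929 + 468494} = \sqrt{189565}$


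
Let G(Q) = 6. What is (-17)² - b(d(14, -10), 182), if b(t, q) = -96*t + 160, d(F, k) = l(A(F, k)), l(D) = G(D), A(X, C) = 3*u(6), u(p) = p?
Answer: 705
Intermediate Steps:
A(X, C) = 18 (A(X, C) = 3*6 = 18)
l(D) = 6
d(F, k) = 6
b(t, q) = 160 - 96*t
(-17)² - b(d(14, -10), 182) = (-17)² - (160 - 96*6) = 289 - (160 - 576) = 289 - 1*(-416) = 289 + 416 = 705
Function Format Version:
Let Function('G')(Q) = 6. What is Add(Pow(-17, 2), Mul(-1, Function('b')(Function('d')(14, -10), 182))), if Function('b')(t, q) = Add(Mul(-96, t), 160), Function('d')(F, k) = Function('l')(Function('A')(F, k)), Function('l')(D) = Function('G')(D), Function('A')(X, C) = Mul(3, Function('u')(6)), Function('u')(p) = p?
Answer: 705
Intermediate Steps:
Function('A')(X, C) = 18 (Function('A')(X, C) = Mul(3, 6) = 18)
Function('l')(D) = 6
Function('d')(F, k) = 6
Function('b')(t, q) = Add(160, Mul(-96, t))
Add(Pow(-17, 2), Mul(-1, Function('b')(Function('d')(14, -10), 182))) = Add(Pow(-17, 2), Mul(-1, Add(160, Mul(-96, 6)))) = Add(289, Mul(-1, Add(160, -576))) = Add(289, Mul(-1, -416)) = Add(289, 416) = 705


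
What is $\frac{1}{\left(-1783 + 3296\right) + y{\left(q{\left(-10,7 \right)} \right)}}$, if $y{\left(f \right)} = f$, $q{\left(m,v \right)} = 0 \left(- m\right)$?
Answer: $\frac{1}{1513} \approx 0.00066094$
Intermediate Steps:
$q{\left(m,v \right)} = 0$
$\frac{1}{\left(-1783 + 3296\right) + y{\left(q{\left(-10,7 \right)} \right)}} = \frac{1}{\left(-1783 + 3296\right) + 0} = \frac{1}{1513 + 0} = \frac{1}{1513}$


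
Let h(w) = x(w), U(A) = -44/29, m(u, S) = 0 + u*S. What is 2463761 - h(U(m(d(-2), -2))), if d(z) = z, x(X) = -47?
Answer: 2463808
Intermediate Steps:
m(u, S) = S*u (m(u, S) = 0 + S*u = S*u)
U(A) = -44/29 (U(A) = -44*1/29 = -44/29)
h(w) = -47
2463761 - h(U(m(d(-2), -2))) = 2463761 - 1*(-47) = 2463761 + 47 = 2463808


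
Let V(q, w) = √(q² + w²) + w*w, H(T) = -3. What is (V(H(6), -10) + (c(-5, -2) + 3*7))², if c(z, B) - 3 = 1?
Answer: (125 + √109)² ≈ 18344.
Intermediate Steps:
c(z, B) = 4 (c(z, B) = 3 + 1 = 4)
V(q, w) = w² + √(q² + w²) (V(q, w) = √(q² + w²) + w² = w² + √(q² + w²))
(V(H(6), -10) + (c(-5, -2) + 3*7))² = (((-10)² + √((-3)² + (-10)²)) + (4 + 3*7))² = ((100 + √(9 + 100)) + (4 + 21))² = ((100 + √109) + 25)² = (125 + √109)²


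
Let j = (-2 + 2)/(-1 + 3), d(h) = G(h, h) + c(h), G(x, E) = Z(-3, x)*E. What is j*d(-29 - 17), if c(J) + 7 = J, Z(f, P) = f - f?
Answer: 0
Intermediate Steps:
Z(f, P) = 0
c(J) = -7 + J
G(x, E) = 0 (G(x, E) = 0*E = 0)
d(h) = -7 + h (d(h) = 0 + (-7 + h) = -7 + h)
j = 0 (j = 0/2 = 0*(1/2) = 0)
j*d(-29 - 17) = 0*(-7 + (-29 - 17)) = 0*(-7 - 46) = 0*(-53) = 0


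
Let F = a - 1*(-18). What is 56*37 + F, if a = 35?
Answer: 2125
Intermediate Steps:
F = 53 (F = 35 - 1*(-18) = 35 + 18 = 53)
56*37 + F = 56*37 + 53 = 2072 + 53 = 2125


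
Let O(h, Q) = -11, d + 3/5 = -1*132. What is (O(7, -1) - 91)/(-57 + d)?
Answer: 85/158 ≈ 0.53797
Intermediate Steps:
d = -663/5 (d = -⅗ - 1*132 = -⅗ - 132 = -663/5 ≈ -132.60)
(O(7, -1) - 91)/(-57 + d) = (-11 - 91)/(-57 - 663/5) = -102/(-948/5) = -5/948*(-102) = 85/158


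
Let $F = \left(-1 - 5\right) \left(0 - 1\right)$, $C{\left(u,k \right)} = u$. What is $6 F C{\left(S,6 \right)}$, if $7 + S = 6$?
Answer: $-36$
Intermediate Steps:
$S = -1$ ($S = -7 + 6 = -1$)
$F = 6$ ($F = \left(-6\right) \left(-1\right) = 6$)
$6 F C{\left(S,6 \right)} = 6 \cdot 6 \left(-1\right) = 36 \left(-1\right) = -36$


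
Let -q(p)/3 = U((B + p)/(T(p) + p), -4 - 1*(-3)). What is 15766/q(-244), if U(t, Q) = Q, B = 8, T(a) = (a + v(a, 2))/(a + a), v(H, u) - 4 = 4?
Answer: 15766/3 ≈ 5255.3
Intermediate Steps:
v(H, u) = 8 (v(H, u) = 4 + 4 = 8)
T(a) = (8 + a)/(2*a) (T(a) = (a + 8)/(a + a) = (8 + a)/((2*a)) = (8 + a)*(1/(2*a)) = (8 + a)/(2*a))
q(p) = 3 (q(p) = -3*(-4 - 1*(-3)) = -3*(-4 + 3) = -3*(-1) = 3)
15766/q(-244) = 15766/3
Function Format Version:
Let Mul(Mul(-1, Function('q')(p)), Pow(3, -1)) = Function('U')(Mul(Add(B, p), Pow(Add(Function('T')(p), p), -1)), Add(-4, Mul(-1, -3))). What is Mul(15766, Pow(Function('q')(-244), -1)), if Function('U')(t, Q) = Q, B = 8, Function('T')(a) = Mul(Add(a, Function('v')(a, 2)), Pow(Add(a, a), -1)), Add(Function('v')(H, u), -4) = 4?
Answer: Rational(15766, 3) ≈ 5255.3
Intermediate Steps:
Function('v')(H, u) = 8 (Function('v')(H, u) = Add(4, 4) = 8)
Function('T')(a) = Mul(Rational(1, 2), Pow(a, -1), Add(8, a)) (Function('T')(a) = Mul(Add(a, 8), Pow(Add(a, a), -1)) = Mul(Add(8, a), Pow(Mul(2, a), -1)) = Mul(Add(8, a), Mul(Rational(1, 2), Pow(a, -1))) = Mul(Rational(1, 2), Pow(a, -1), Add(8, a)))
Function('q')(p) = 3 (Function('q')(p) = Mul(-3, Add(-4, Mul(-1, -3))) = Mul(-3, Add(-4, 3)) = Mul(-3, -1) = 3)
Mul(15766, Pow(Function('q')(-244), -1)) = Mul(15766, Pow(3, -1)) = Mul(15766, Rational(1, 3)) = Rational(15766, 3)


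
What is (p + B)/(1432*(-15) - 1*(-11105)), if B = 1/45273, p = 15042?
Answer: -680996467/469707375 ≈ -1.4498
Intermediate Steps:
B = 1/45273 ≈ 2.2088e-5
(p + B)/(1432*(-15) - 1*(-11105)) = (15042 + 1/45273)/(1432*(-15) - 1*(-11105)) = 680996467/(45273*(-21480 + 11105)) = (680996467/45273)/(-10375) = (680996467/45273)*(-1/10375) = -680996467/469707375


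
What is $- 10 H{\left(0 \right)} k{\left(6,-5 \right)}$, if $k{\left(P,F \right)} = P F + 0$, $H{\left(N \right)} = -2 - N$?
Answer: $-600$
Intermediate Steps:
$k{\left(P,F \right)} = F P$ ($k{\left(P,F \right)} = F P + 0 = F P$)
$- 10 H{\left(0 \right)} k{\left(6,-5 \right)} = - 10 \left(-2 - 0\right) \left(\left(-5\right) 6\right) = - 10 \left(-2 + 0\right) \left(-30\right) = \left(-10\right) \left(-2\right) \left(-30\right) = 20 \left(-30\right) = -600$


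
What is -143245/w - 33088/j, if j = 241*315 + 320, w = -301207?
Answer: 953945359/22962515645 ≈ 0.041544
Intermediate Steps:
j = 76235 (j = 75915 + 320 = 76235)
-143245/w - 33088/j = -143245/(-301207) - 33088/76235 = -143245*(-1/301207) - 33088*1/76235 = 143245/301207 - 33088/76235 = 953945359/22962515645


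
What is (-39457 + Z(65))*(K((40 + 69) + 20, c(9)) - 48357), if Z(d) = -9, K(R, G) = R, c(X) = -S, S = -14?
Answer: 1903366248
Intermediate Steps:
c(X) = 14 (c(X) = -1*(-14) = 14)
(-39457 + Z(65))*(K((40 + 69) + 20, c(9)) - 48357) = (-39457 - 9)*(((40 + 69) + 20) - 48357) = -39466*((109 + 20) - 48357) = -39466*(129 - 48357) = -39466*(-48228) = 1903366248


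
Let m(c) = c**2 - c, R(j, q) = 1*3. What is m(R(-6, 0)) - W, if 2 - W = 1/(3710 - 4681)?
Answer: 3883/971 ≈ 3.9990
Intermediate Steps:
R(j, q) = 3
W = 1943/971 (W = 2 - 1/(3710 - 4681) = 2 - 1/(-971) = 2 - 1*(-1/971) = 2 + 1/971 = 1943/971 ≈ 2.0010)
m(R(-6, 0)) - W = 3*(-1 + 3) - 1*1943/971 = 3*2 - 1943/971 = 6 - 1943/971 = 3883/971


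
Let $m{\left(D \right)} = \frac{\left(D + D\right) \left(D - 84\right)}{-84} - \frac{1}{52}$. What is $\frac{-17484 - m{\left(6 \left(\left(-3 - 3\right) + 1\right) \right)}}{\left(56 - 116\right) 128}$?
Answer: $\frac{6334529}{2795520} \approx 2.266$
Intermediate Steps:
$m{\left(D \right)} = - \frac{1}{52} - \frac{D \left(-84 + D\right)}{42}$ ($m{\left(D \right)} = 2 D \left(-84 + D\right) \left(- \frac{1}{84}\right) - \frac{1}{52} = - \frac{D \left(-84 + D\right)}{42} - \frac{1}{52} = - \frac{1}{52} - \frac{D \left(-84 + D\right)}{42}$)
$\frac{-17484 - m{\left(6 \left(\left(-3 - 3\right) + 1\right) \right)}}{\left(56 - 116\right) 128} = \frac{-17484 - \left(- \frac{1}{52} + 2 \cdot 6 \left(\left(-3 - 3\right) + 1\right) - \frac{\left(6 \left(\left(-3 - 3\right) + 1\right)\right)^{2}}{42}\right)}{\left(56 - 116\right) 128} = \frac{-17484 - \left(- \frac{1}{52} + 2 \cdot 6 \left(\left(-3 - 3\right) + 1\right) - \frac{\left(6 \left(\left(-3 - 3\right) + 1\right)\right)^{2}}{42}\right)}{\left(-60\right) 128} = \frac{-17484 - \left(- \frac{1}{52} + 2 \cdot 6 \left(-6 + 1\right) - \frac{\left(6 \left(-6 + 1\right)\right)^{2}}{42}\right)}{-7680} = \left(-17484 - \left(- \frac{1}{52} + 2 \cdot 6 \left(-5\right) - \frac{\left(6 \left(-5\right)\right)^{2}}{42}\right)\right) \left(- \frac{1}{7680}\right) = \left(-17484 - \left(- \frac{1}{52} + 2 \left(-30\right) - \frac{\left(-30\right)^{2}}{42}\right)\right) \left(- \frac{1}{7680}\right) = \left(-17484 - \left(- \frac{1}{52} - 60 - \frac{150}{7}\right)\right) \left(- \frac{1}{7680}\right) = \left(-17484 - - \frac{29647}{364}\right) \left(- \frac{1}{7680}\right) = \left(-17484 + \frac{29647}{364}\right) \left(- \frac{1}{7680}\right) = \left(- \frac{6334529}{364}\right) \left(- \frac{1}{7680}\right) = \frac{6334529}{2795520}$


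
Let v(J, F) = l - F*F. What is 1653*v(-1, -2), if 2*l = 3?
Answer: -8265/2 ≈ -4132.5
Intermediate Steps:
l = 3/2 (l = (½)*3 = 3/2 ≈ 1.5000)
v(J, F) = 3/2 - F² (v(J, F) = 3/2 - F*F = 3/2 - F²)
1653*v(-1, -2) = 1653*(3/2 - 1*(-2)²) = 1653*(3/2 - 1*4) = 1653*(3/2 - 4) = 1653*(-5/2) = -8265/2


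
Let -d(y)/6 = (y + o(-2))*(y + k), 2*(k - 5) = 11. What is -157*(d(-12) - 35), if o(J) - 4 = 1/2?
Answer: 32185/2 ≈ 16093.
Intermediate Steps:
k = 21/2 (k = 5 + (½)*11 = 5 + 11/2 = 21/2 ≈ 10.500)
o(J) = 9/2 (o(J) = 4 + 1/2 = 4 + ½ = 9/2)
d(y) = -6*(9/2 + y)*(21/2 + y) (d(y) = -6*(y + 9/2)*(y + 21/2) = -6*(9/2 + y)*(21/2 + y))
-157*(d(-12) - 35) = -157*((-567/2 - 90*(-12) - 6*(-12)²) - 35) = -157*((-567/2 + 1080 - 6*144) - 35) = -157*((-567/2 + 1080 - 864) - 35) = -157*(-135/2 - 35) = -157*(-205/2) = 32185/2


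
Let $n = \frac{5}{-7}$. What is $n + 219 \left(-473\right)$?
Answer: $- \frac{725114}{7} \approx -1.0359 \cdot 10^{5}$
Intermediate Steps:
$n = - \frac{5}{7}$ ($n = 5 \left(- \frac{1}{7}\right) = - \frac{5}{7} \approx -0.71429$)
$n + 219 \left(-473\right) = - \frac{5}{7} + 219 \left(-473\right) = - \frac{5}{7} - 103587 = - \frac{725114}{7}$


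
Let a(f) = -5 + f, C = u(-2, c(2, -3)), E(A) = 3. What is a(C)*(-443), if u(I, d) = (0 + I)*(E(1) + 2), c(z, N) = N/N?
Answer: 6645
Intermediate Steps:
c(z, N) = 1
u(I, d) = 5*I (u(I, d) = (0 + I)*(3 + 2) = I*5 = 5*I)
C = -10 (C = 5*(-2) = -10)
a(C)*(-443) = (-5 - 10)*(-443) = -15*(-443) = 6645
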